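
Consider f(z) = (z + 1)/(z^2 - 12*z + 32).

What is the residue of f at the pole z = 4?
-5/4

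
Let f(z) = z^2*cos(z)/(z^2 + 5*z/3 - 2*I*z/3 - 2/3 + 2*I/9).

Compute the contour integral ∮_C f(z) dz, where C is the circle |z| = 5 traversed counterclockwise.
By the residue theorem, ∮_C f(z) dz = 2πi · (sum of the residues of f at the poles inside |z| = 5).

The denominator factors as (z - 1/3)*(z + 2 - 2*I/3), so the singularities of f are simple poles at z = 1/3, z = -2 + 2*I/3.
  |1/3|² = 1/9 < 25 = 5², so this pole is inside the contour.
  |-2 + 2*I/3|² = 40/9 < 25 = 5², so this pole is inside the contour.

With P(z) = z^2*cos(z) and Q(z) = z^2 + 5*z/3 - 2*I*z/3 - 2/3 + 2*I/9, each pole is simple, so Res(f, z₀) = P(z₀)/Q'(z₀) with Q'(z) = 2*z + 5/3 - 2*I/3.
  Res(f, 1/3) = P(1/3)/Q'(1/3) = (cos(1/3)/9)/(7/3 - 2*I/3) = (7/159 + 2*I/159)*cos(1/3)
  Res(f, -2 + 2*I/3) = P(-2 + 2*I/3)/Q'(-2 + 2*I/3) = ((32/9 - 8*I/3)*cos(2 - 2*I/3))/(-7/3 + 2*I/3) = (-272/159 + 104*I/159)*cos(2 - 2*I/3)

Sum of residues inside C: (-272/159 + 104*I/159)*cos(2 - 2*I/3) + (7/159 + 2*I/159)*cos(1/3)
∮_C f(z) dz = 2πi · ((-272/159 + 104*I/159)*cos(2 - 2*I/3) + (7/159 + 2*I/159)*cos(1/3)) = pi*(-4/159 + 14*I/159)*cos(1/3) + pi*(-208/159 - 544*I/159)*cos(2 - 2*I/3)

Final answer: pi*(-4/159 + 14*I/159)*cos(1/3) + pi*(-208/159 - 544*I/159)*cos(2 - 2*I/3)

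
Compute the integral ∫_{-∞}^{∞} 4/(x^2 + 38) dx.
Let f(z) = 4/(z^2 + 38). The denominator has no real zeros and deg Q - deg P = 2 ≥ 2, so the integral of f over the upper semicircle |z| = R tends to 0 as R → ∞. Closing the contour in the upper half-plane,
  ∫_{-∞}^{∞} f(x) dx = 2πi · Σ Res(f, z_k)  over the poles with Im z_k > 0.

Zeros of the denominator: z^2 + 38 = 0 gives z = ±sqrt(38)*I.
Upper half-plane: z = sqrt(38)*I (simple).

Each pole is a simple zero of Q(z) = z^2 + 38, so Res(f, z₀) = P(z₀)/Q'(z₀) with P(z) = 4, Q'(z) = 2*z:
  Res(f, sqrt(38)*I) = (4)/(2*sqrt(38)*I) = -sqrt(38)*I/19

∫_{-∞}^{∞} f(x) dx = 2πi · (-sqrt(38)*I/19) = 2*sqrt(38)*pi/19

Final answer: 2*sqrt(38)*pi/19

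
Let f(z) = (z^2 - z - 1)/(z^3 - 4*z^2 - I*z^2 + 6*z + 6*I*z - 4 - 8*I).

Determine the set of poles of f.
The singularities of f are the zeros of the denominator. Factoring,
  z^3 - 4*z^2 - I*z^2 + 6*z + 6*I*z - 4 - 8*I = (z - 2*I)*(z - 2)*(z - 2 + I)
so the candidates are z = 2*I, z = 2, z = 2 - I.

Check the numerator P(z) = z^2 - z - 1 at each one:
  P(2*I) = -5 - 2*I ≠ 0, so z = 2*I is a (simple) pole.
  P(2) = 1 ≠ 0, so z = 2 is a (simple) pole.
  P(2 - I) = -3*I ≠ 0, so z = 2 - I is a (simple) pole.

Poles of f: {2*I, 2 - I, 2}

Final answer: {2*I, 2 - I, 2}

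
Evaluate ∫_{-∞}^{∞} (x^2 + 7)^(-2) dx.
Let f(z) = (z^2 + 7)^(-2). The denominator has no real zeros and deg Q - deg P = 4 ≥ 2, so the integral of f over the upper semicircle |z| = R tends to 0 as R → ∞. Closing the contour in the upper half-plane,
  ∫_{-∞}^{∞} f(x) dx = 2πi · Σ Res(f, z_k)  over the poles with Im z_k > 0.

Zeros of the denominator: z^2 + 7 = 0 gives z = ±sqrt(7)*I.
Upper half-plane: z = sqrt(7)*I (a pole of order 2).

Write f(z) = g(z)/(z - sqrt(7)*I)^2 with g(z) = (z + sqrt(7)*I)^(-2). For a double pole, Res(f, z₀) = g'(z₀):
  g'(z) = -2/(z + sqrt(7)*I)^3
  Res(f, sqrt(7)*I) = g'(sqrt(7)*I) = -sqrt(7)*I/196

∫_{-∞}^{∞} f(x) dx = 2πi · (-sqrt(7)*I/196) = sqrt(7)*pi/98

Final answer: sqrt(7)*pi/98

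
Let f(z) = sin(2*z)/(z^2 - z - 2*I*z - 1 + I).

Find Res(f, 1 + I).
sin(2 + 2*I)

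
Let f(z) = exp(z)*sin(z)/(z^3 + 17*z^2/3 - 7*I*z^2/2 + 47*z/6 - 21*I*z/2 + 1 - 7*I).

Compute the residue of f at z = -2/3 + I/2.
Write f(z) = P(z)/Q(z) with P(z) = exp(z)*sin(z) and Q(z) = z^3 + 17*z^2/3 - 7*I*z^2/2 + 47*z/6 - 21*I*z/2 + 1 - 7*I.
The denominator factors as Q(z) = (z + 3 - 3*I)*(z + 2/3 - I/2)*(z + 2), so z = -2/3 + I/2 is a simple zero of Q and P is analytic there; z = -2/3 + I/2 is therefore a simple pole and
  Res(f, z₀) = P(z₀)/Q'(z₀).

Q'(z) = 3*z^2 + 34*z/3 - 7*I*z + 47/6 - 21*I/2, so Q'(-2/3 + I/2) = 157/36 - 13*I/6.
P(-2/3 + I/2) = -exp(-2/3 + I/2)*sin(2/3 - I/2).

Res(f, -2/3 + I/2) = (-exp(-2/3 + I/2)*sin(2/3 - I/2))/(157/36 - 13*I/6) = (-5652/30733 - 2808*I/30733)*exp(-2/3 + I/2)*sin(2/3 - I/2)

Final answer: (-5652/30733 - 2808*I/30733)*exp(-2/3 + I/2)*sin(2/3 - I/2)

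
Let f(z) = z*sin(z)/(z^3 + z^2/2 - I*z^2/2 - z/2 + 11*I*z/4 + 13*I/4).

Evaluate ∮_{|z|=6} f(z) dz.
By the residue theorem, ∮_C f(z) dz = 2πi · (sum of the residues of f at the poles inside |z| = 6).

The denominator factors as (z + 1 - 3*I/2)*(z - 3/2 + I)*(z + 1), so the singularities of f are simple poles at z = -1 + 3*I/2, z = 3/2 - I, z = -1.
  |-1 + 3*I/2|² = 13/4 < 36 = 6², so this pole is inside the contour.
  |3/2 - I|² = 13/4 < 36 = 6², so this pole is inside the contour.
  |-1|² = 1 < 36 = 6², so this pole is inside the contour.

With P(z) = z*sin(z) and Q(z) = z^3 + z^2/2 - I*z^2/2 - z/2 + 11*I*z/4 + 13*I/4, each pole is simple, so Res(f, z₀) = P(z₀)/Q'(z₀) with Q'(z) = 3*z^2 + z - I*z - 1/2 + 11*I/4.
  Res(f, -1 + 3*I/2) = P(-1 + 3*I/2)/Q'(-1 + 3*I/2) = ((1 - 3*I/2)*sin(1 - 3*I/2))/(-15/4 - 15*I/4) = (1/15 + I/3)*sin(1 - 3*I/2)
  Res(f, 3/2 - I) = P(3/2 - I)/Q'(3/2 - I) = ((3/2 - I)*sin(3/2 - I))/(15/4 - 35*I/4) = (23/145 + 3*I/29)*sin(3/2 - I)
  Res(f, -1) = P(-1)/Q'(-1) = (sin(1))/(3/2 + 15*I/4) = (8/87 - 20*I/87)*sin(1)

Sum of residues inside C: (8/87 - 20*I/87)*sin(1) + (23/145 + 3*I/29)*sin(3/2 - I) + (1/15 + I/3)*sin(1 - 3*I/2)
∮_C f(z) dz = 2πi · ((8/87 - 20*I/87)*sin(1) + (23/145 + 3*I/29)*sin(3/2 - I) + (1/15 + I/3)*sin(1 - 3*I/2)) = pi*(40/87 + 16*I/87)*sin(1) + pi*(-6/29 + 46*I/145)*sin(3/2 - I) + pi*(-2/3 + 2*I/15)*sin(1 - 3*I/2)

Final answer: pi*(40/87 + 16*I/87)*sin(1) + pi*(-6/29 + 46*I/145)*sin(3/2 - I) + pi*(-2/3 + 2*I/15)*sin(1 - 3*I/2)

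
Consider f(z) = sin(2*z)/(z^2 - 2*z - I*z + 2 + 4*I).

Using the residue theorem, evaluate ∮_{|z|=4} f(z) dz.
By the residue theorem, ∮_C f(z) dz = 2πi · (sum of the residues of f at the poles inside |z| = 4).

The denominator factors as (z - 2 + I)*(z - 2*I), so the singularities of f are simple poles at z = 2 - I, z = 2*I.
  |2 - I|² = 5 < 16 = 4², so this pole is inside the contour.
  |2*I|² = 4 < 16 = 4², so this pole is inside the contour.

With P(z) = sin(2*z) and Q(z) = z^2 - 2*z - I*z + 2 + 4*I, each pole is simple, so Res(f, z₀) = P(z₀)/Q'(z₀) with Q'(z) = 2*z - 2 - I.
  Res(f, 2 - I) = P(2 - I)/Q'(2 - I) = (sin(4 - 2*I))/(2 - 3*I) = (2/13 + 3*I/13)*sin(4 - 2*I)
  Res(f, 2*I) = P(2*I)/Q'(2*I) = (I*sinh(4))/(-2 + 3*I) = (3/13 - 2*I/13)*sinh(4)

Sum of residues inside C: (3/13 - 2*I/13)*sinh(4) + (2/13 + 3*I/13)*sin(4 - 2*I)
∮_C f(z) dz = 2πi · ((3/13 - 2*I/13)*sinh(4) + (2/13 + 3*I/13)*sin(4 - 2*I)) = pi*(-6/13 + 4*I/13)*sin(4 - 2*I) + pi*(4/13 + 6*I/13)*sinh(4)

Final answer: pi*(-6/13 + 4*I/13)*sin(4 - 2*I) + pi*(4/13 + 6*I/13)*sinh(4)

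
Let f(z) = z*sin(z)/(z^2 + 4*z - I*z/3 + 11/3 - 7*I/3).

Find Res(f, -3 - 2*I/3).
Write f(z) = P(z)/Q(z) with P(z) = z*sin(z) and Q(z) = z^2 + 4*z - I*z/3 + 11/3 - 7*I/3.
The denominator factors as Q(z) = (z + 3 + 2*I/3)*(z + 1 - I), so z = -3 - 2*I/3 is a simple zero of Q and P is analytic there; z = -3 - 2*I/3 is therefore a simple pole and
  Res(f, z₀) = P(z₀)/Q'(z₀).

Q'(z) = 2*z + 4 - I/3, so Q'(-3 - 2*I/3) = -2 - 5*I/3.
P(-3 - 2*I/3) = (3 + 2*I/3)*sin(3 + 2*I/3).

Res(f, -3 - 2*I/3) = ((3 + 2*I/3)*sin(3 + 2*I/3))/(-2 - 5*I/3) = (-64/61 + 33*I/61)*sin(3 + 2*I/3)

Final answer: (-64/61 + 33*I/61)*sin(3 + 2*I/3)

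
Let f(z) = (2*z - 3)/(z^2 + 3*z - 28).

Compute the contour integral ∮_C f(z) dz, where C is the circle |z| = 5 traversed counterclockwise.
By the residue theorem, ∮_C f(z) dz = 2πi · (sum of the residues of f at the poles inside |z| = 5).

The denominator factors as (z - 4)*(z + 7), so the singularities of f are simple poles at z = 4, z = -7.
  |4|² = 16 < 25 = 5², so this pole is inside the contour.
  |-7|² = 49 > 25 = 5², so this pole is outside the contour.

With P(z) = 2*z - 3 and Q(z) = z^2 + 3*z - 28, each pole is simple, so Res(f, z₀) = P(z₀)/Q'(z₀) with Q'(z) = 2*z + 3.
  Res(f, 4) = P(4)/Q'(4) = (5)/(11) = 5/11

∮_C f(z) dz = 2πi · (5/11) = 10*I*pi/11

Final answer: 10*I*pi/11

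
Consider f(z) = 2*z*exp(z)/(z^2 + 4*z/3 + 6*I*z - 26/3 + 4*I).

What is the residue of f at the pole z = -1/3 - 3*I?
(-1 - 9*I)*exp(-1/3 - 3*I)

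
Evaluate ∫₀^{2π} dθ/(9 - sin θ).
Call the integral J. The integrand is 2π-periodic and we integrate over a full period, so shifting θ does not change the value (θ → θ + π/2 turns sin θ into cos θ; θ → θ + π flips the sign of the trig term). Hence
  J = ∫₀^{2π} dθ/(9 + cos θ).
Put z = e^{iθ}: then cos θ = (z + 1/z)/2, dθ = dz/(iz), and z runs once counterclockwise around |z| = 1:
  J = ∮_{|z|=1} 1/(9 + (z + 1/z)/2) · dz/(iz) = (2/i) ∮_{|z|=1} dz/(z^2 + 18*z + 1).
The roots of z^2 + 18*z + 1 are z = (-9 ± sqrt(9^2 - 1^2)), with sqrt(80) = 4*sqrt(5); their product is 1, so only z₊ = -9 + 4*sqrt(5) lies inside the unit circle (z₋ = -9 - 4*sqrt(5) lies outside).
z₊ is a simple zero of q(z) = z^2 + 18*z + 1, so Res(1/q, z₊) = 1/q'(z₊) with q'(z) = 2*z + 18; and q'(z₊) = (z₊ - z₋) = 8*sqrt(5).
Therefore J = (2/i) · 2πi · 1/(8*sqrt(5)) = 2*pi/(4*sqrt(5)) = sqrt(5)*pi/10

Final answer: sqrt(5)*pi/10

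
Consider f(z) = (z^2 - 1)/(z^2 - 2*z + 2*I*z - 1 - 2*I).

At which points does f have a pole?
The singularities of f are the zeros of the denominator. Factoring,
  z^2 - 2*z + 2*I*z - 1 - 2*I = (z + I)*(z - 2 + I)
so the candidates are z = -I, z = 2 - I.

Check the numerator P(z) = z^2 - 1 at each one:
  P(-I) = -2 ≠ 0, so z = -I is a (simple) pole.
  P(2 - I) = 2 - 4*I ≠ 0, so z = 2 - I is a (simple) pole.

Poles of f: {-I, 2 - I}

Final answer: {-I, 2 - I}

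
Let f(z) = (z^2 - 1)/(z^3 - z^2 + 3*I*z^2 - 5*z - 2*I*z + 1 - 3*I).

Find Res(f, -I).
1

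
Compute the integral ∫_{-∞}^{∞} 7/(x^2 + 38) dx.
Let f(z) = 7/(z^2 + 38). The denominator has no real zeros and deg Q - deg P = 2 ≥ 2, so the integral of f over the upper semicircle |z| = R tends to 0 as R → ∞. Closing the contour in the upper half-plane,
  ∫_{-∞}^{∞} f(x) dx = 2πi · Σ Res(f, z_k)  over the poles with Im z_k > 0.

Zeros of the denominator: z^2 + 38 = 0 gives z = ±sqrt(38)*I.
Upper half-plane: z = sqrt(38)*I (simple).

Each pole is a simple zero of Q(z) = z^2 + 38, so Res(f, z₀) = P(z₀)/Q'(z₀) with P(z) = 7, Q'(z) = 2*z:
  Res(f, sqrt(38)*I) = (7)/(2*sqrt(38)*I) = -7*sqrt(38)*I/76

∫_{-∞}^{∞} f(x) dx = 2πi · (-7*sqrt(38)*I/76) = 7*sqrt(38)*pi/38

Final answer: 7*sqrt(38)*pi/38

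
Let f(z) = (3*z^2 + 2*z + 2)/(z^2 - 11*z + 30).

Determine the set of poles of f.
The singularities of f are the zeros of the denominator. Factoring,
  z^2 - 11*z + 30 = (z - 6)*(z - 5)
so the candidates are z = 6, z = 5.

Check the numerator P(z) = 3*z^2 + 2*z + 2 at each one:
  P(6) = 122 ≠ 0, so z = 6 is a (simple) pole.
  P(5) = 87 ≠ 0, so z = 5 is a (simple) pole.

Poles of f: {5, 6}

Final answer: {5, 6}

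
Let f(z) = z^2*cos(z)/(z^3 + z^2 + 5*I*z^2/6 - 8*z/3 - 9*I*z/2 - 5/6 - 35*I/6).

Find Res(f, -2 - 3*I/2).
(1293/1513 - 174*I/1513)*cos(2 + 3*I/2)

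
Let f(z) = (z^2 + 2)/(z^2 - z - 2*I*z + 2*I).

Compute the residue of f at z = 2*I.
Write f(z) = P(z)/Q(z) with P(z) = z^2 + 2 and Q(z) = z^2 - z - 2*I*z + 2*I.
The denominator factors as Q(z) = (z - 1)*(z - 2*I), so z = 2*I is a simple zero of Q and P is analytic there; z = 2*I is therefore a simple pole and
  Res(f, z₀) = P(z₀)/Q'(z₀).

Q'(z) = 2*z - 1 - 2*I, so Q'(2*I) = -1 + 2*I.
P(2*I) = -2.

Res(f, 2*I) = (-2)/(-1 + 2*I) = 2/5 + 4*I/5

Final answer: 2/5 + 4*I/5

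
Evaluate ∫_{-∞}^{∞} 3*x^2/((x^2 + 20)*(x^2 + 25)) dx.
Let f(z) = 3*z^2/((z^2 + 20)*(z^2 + 25)). The denominator has no real zeros and deg Q - deg P = 2 ≥ 2, so the integral of f over the upper semicircle |z| = R tends to 0 as R → ∞. Closing the contour in the upper half-plane,
  ∫_{-∞}^{∞} f(x) dx = 2πi · Σ Res(f, z_k)  over the poles with Im z_k > 0.

Zeros of the denominator: z^2 + 20 = 0 gives z = ±2*sqrt(5)*I; z^2 + 25 = 0 gives z = ±5*I.
Upper half-plane: z = 5*I, z = 2*sqrt(5)*I (simple).

Each pole is a simple zero of Q(z) = z^4 + 45*z^2 + 500, so Res(f, z₀) = P(z₀)/Q'(z₀) with P(z) = 3*z^2, Q'(z) = 4*z^3 + 90*z:
  Res(f, 5*I) = (-75)/(-50*I) = -3*I/2
  Res(f, 2*sqrt(5)*I) = (-60)/(20*sqrt(5)*I) = 3*sqrt(5)*I/5

Sum of residues: 3*I*(-5 + 2*sqrt(5))/10
∫_{-∞}^{∞} f(x) dx = 2πi · (3*I*(-5 + 2*sqrt(5))/10) = 3*pi*(5 - 2*sqrt(5))/5

Final answer: 3*pi*(5 - 2*sqrt(5))/5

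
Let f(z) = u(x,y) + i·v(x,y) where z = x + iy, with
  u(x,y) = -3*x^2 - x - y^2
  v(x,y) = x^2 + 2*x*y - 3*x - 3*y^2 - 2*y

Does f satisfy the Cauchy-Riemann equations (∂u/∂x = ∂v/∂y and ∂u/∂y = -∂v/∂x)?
∂u/∂x = -6*x - 1
∂v/∂y = 2*x - 6*y - 2
∂u/∂y = -2*y
∂v/∂x = 2*x + 2*y - 3
∂u/∂x ≠ ∂v/∂y and ∂u/∂y ≠ -∂v/∂x; the Cauchy-Riemann equations are not satisfied, so f is not analytic.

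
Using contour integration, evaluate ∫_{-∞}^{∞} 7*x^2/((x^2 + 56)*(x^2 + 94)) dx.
Let f(z) = 7*z^2/((z^2 + 56)*(z^2 + 94)). The denominator has no real zeros and deg Q - deg P = 2 ≥ 2, so the integral of f over the upper semicircle |z| = R tends to 0 as R → ∞. Closing the contour in the upper half-plane,
  ∫_{-∞}^{∞} f(x) dx = 2πi · Σ Res(f, z_k)  over the poles with Im z_k > 0.

Zeros of the denominator: z^2 + 56 = 0 gives z = ±2*sqrt(14)*I; z^2 + 94 = 0 gives z = ±sqrt(94)*I.
Upper half-plane: z = 2*sqrt(14)*I, z = sqrt(94)*I (simple).

Each pole is a simple zero of Q(z) = z^4 + 150*z^2 + 5264, so Res(f, z₀) = P(z₀)/Q'(z₀) with P(z) = 7*z^2, Q'(z) = 4*z^3 + 300*z:
  Res(f, 2*sqrt(14)*I) = (-392)/(152*sqrt(14)*I) = 7*sqrt(14)*I/38
  Res(f, sqrt(94)*I) = (-658)/(-76*sqrt(94)*I) = -7*sqrt(94)*I/76

Sum of residues: 7*I*(-sqrt(94) + 2*sqrt(14))/76
∫_{-∞}^{∞} f(x) dx = 2πi · (7*I*(-sqrt(94) + 2*sqrt(14))/76) = 7*pi*(-2*sqrt(14) + sqrt(94))/38

Final answer: 7*pi*(-2*sqrt(14) + sqrt(94))/38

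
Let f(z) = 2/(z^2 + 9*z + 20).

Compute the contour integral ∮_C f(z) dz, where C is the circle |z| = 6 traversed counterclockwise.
By the residue theorem, ∮_C f(z) dz = 2πi · (sum of the residues of f at the poles inside |z| = 6).

The denominator factors as (z + 4)*(z + 5), so the singularities of f are simple poles at z = -4, z = -5.
  |-4|² = 16 < 36 = 6², so this pole is inside the contour.
  |-5|² = 25 < 36 = 6², so this pole is inside the contour.

With P(z) = 2 and Q(z) = z^2 + 9*z + 20, each pole is simple, so Res(f, z₀) = P(z₀)/Q'(z₀) with Q'(z) = 2*z + 9.
  Res(f, -4) = P(-4)/Q'(-4) = (2)/(1) = 2
  Res(f, -5) = P(-5)/Q'(-5) = (2)/(-1) = -2

Sum of residues inside C: 0
∮_C f(z) dz = 2πi · (0) = 0

Final answer: 0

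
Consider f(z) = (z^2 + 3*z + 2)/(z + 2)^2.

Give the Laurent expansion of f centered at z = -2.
Put w = z - (-2), i.e. z = w - 2. The denominator is w^2, so it suffices to rewrite the numerator in powers of w.

P(z) = z^2 + 3*z + 2
P(w - 2) = -w + w^2

Dividing each term by w^2:
  f = -1/w + 1

Substituting back w = z + 2:
  f(z) = -1/(z + 2) + 1

The series is finite because the numerator is a polynomial; the negative powers form the principal part, and the coefficient of 1/(z + 2) gives Res(f, -2) = -1.

Final answer: -1/(z + 2) + 1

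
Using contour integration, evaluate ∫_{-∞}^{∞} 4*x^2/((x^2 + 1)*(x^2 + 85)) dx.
Let f(z) = 4*z^2/((z^2 + 1)*(z^2 + 85)). The denominator has no real zeros and deg Q - deg P = 2 ≥ 2, so the integral of f over the upper semicircle |z| = R tends to 0 as R → ∞. Closing the contour in the upper half-plane,
  ∫_{-∞}^{∞} f(x) dx = 2πi · Σ Res(f, z_k)  over the poles with Im z_k > 0.

Zeros of the denominator: z^2 + 85 = 0 gives z = ±sqrt(85)*I; z^2 + 1 = 0 gives z = ±I.
Upper half-plane: z = I, z = sqrt(85)*I (simple).

Each pole is a simple zero of Q(z) = z^4 + 86*z^2 + 85, so Res(f, z₀) = P(z₀)/Q'(z₀) with P(z) = 4*z^2, Q'(z) = 4*z^3 + 172*z:
  Res(f, I) = (-4)/(168*I) = I/42
  Res(f, sqrt(85)*I) = (-340)/(-168*sqrt(85)*I) = -sqrt(85)*I/42

Sum of residues: I*(1 - sqrt(85))/42
∫_{-∞}^{∞} f(x) dx = 2πi · (I*(1 - sqrt(85))/42) = pi*(-1 + sqrt(85))/21

Final answer: pi*(-1 + sqrt(85))/21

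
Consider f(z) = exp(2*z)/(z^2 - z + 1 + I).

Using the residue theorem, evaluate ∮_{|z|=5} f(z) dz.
pi*(4/5 - 2*I/5)*exp(2*I) + pi*(-4/5 + 2*I/5)*exp(2 - 2*I)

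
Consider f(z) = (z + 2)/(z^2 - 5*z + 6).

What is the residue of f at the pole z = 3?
Write f(z) = P(z)/Q(z) with P(z) = z + 2 and Q(z) = z^2 - 5*z + 6.
The denominator factors as Q(z) = (z - 2)*(z - 3), so z = 3 is a simple zero of Q and P is analytic there; z = 3 is therefore a simple pole and
  Res(f, z₀) = P(z₀)/Q'(z₀).

Q'(z) = 2*z - 5, so Q'(3) = 1.
P(3) = 5.

Res(f, 3) = (5)/(1) = 5

Final answer: 5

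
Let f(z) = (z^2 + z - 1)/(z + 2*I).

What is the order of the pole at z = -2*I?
Factor the denominator:
  z + 2*I = (z + 2*I)

The numerator P(z) = z^2 + z - 1 has P(-2*I) = -5 - 2*I ≠ 0, so no factor of (z + 2*I) cancels.
Near z = -2*I we can therefore write f(z) = g(z)/(z + 2*I) with g analytic at -2*I and g(-2*I) ≠ 0 (g is just the numerator).

Hence z = -2*I is a pole of order 1.

Final answer: 1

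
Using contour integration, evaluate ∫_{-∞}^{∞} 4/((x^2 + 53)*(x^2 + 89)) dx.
pi*(-53*sqrt(89) + 89*sqrt(53))/42453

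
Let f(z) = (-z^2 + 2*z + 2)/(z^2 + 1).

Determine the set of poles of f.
The singularities of f are the zeros of the denominator. Factoring,
  z^2 + 1 = (z + I)*(z - I)
so the candidates are z = -I, z = I.

Check the numerator P(z) = -z^2 + 2*z + 2 at each one:
  P(-I) = 3 - 2*I ≠ 0, so z = -I is a (simple) pole.
  P(I) = 3 + 2*I ≠ 0, so z = I is a (simple) pole.

Poles of f: {-I, I}

Final answer: {-I, I}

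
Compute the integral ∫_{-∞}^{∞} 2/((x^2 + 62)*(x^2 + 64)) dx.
Let f(z) = 2/((z^2 + 62)*(z^2 + 64)). The denominator has no real zeros and deg Q - deg P = 4 ≥ 2, so the integral of f over the upper semicircle |z| = R tends to 0 as R → ∞. Closing the contour in the upper half-plane,
  ∫_{-∞}^{∞} f(x) dx = 2πi · Σ Res(f, z_k)  over the poles with Im z_k > 0.

Zeros of the denominator: z^2 + 62 = 0 gives z = ±sqrt(62)*I; z^2 + 64 = 0 gives z = ±8*I.
Upper half-plane: z = 8*I, z = sqrt(62)*I (simple).

Each pole is a simple zero of Q(z) = z^4 + 126*z^2 + 3968, so Res(f, z₀) = P(z₀)/Q'(z₀) with P(z) = 2, Q'(z) = 4*z^3 + 252*z:
  Res(f, 8*I) = (2)/(-32*I) = I/16
  Res(f, sqrt(62)*I) = (2)/(4*sqrt(62)*I) = -sqrt(62)*I/124

Sum of residues: I*(31 - 4*sqrt(62))/496
∫_{-∞}^{∞} f(x) dx = 2πi · (I*(31 - 4*sqrt(62))/496) = pi*(-31 + 4*sqrt(62))/248

Final answer: pi*(-31 + 4*sqrt(62))/248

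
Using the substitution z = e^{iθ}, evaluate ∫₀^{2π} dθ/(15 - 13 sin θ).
sqrt(14)*pi/14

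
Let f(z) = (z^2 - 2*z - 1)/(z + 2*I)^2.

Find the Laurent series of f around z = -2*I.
Put w = z - (-2*I), i.e. z = w - 2*I. The denominator is w^2, so it suffices to rewrite the numerator in powers of w.

P(z) = z^2 - 2*z - 1
P(w - 2*I) = -5 + 4*I + (-2 - 4*I)*w + w^2

Dividing each term by w^2:
  f = (-5 + 4*I)/w^2 + (-2 - 4*I)/w + 1

Substituting back w = z + 2*I:
  f(z) = (-5 + 4*I)/(z + 2*I)^2 + (-2 - 4*I)/(z + 2*I) + 1

The series is finite because the numerator is a polynomial; the negative powers form the principal part, and the coefficient of 1/(z + 2*I) gives Res(f, -2*I) = -2 - 4*I.

Final answer: (-5 + 4*I)/(z + 2*I)^2 + (-2 - 4*I)/(z + 2*I) + 1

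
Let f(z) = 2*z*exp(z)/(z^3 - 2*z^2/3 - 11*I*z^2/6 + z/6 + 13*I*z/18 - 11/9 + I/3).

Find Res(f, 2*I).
Write f(z) = P(z)/Q(z) with P(z) = 2*z*exp(z) and Q(z) = z^3 - 2*z^2/3 - 11*I*z^2/6 + z/6 + 13*I*z/18 - 11/9 + I/3.
The denominator factors as Q(z) = (z + 1/3 + I/2)*(z - 1 - I/3)*(z - 2*I), so z = 2*I is a simple zero of Q and P is analytic there; z = 2*I is therefore a simple pole and
  Res(f, z₀) = P(z₀)/Q'(z₀).

Q'(z) = 3*z^2 - 4*z/3 - 11*I*z/3 + 1/6 + 13*I/18, so Q'(2*I) = -9/2 - 35*I/18.
P(2*I) = 4*I*exp(2*I).

Res(f, 2*I) = (4*I*exp(2*I))/(-9/2 - 35*I/18) = (-1260/3893 - 2916*I/3893)*exp(2*I)

Final answer: (-1260/3893 - 2916*I/3893)*exp(2*I)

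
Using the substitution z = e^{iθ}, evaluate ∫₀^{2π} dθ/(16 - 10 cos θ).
Call the integral J. The integrand is 2π-periodic and we integrate over a full period, so shifting θ does not change the value (θ → θ + π flips the sign of the trig term). Hence
  J = ∫₀^{2π} dθ/(16 + 10 cos θ).
Put z = e^{iθ}: then cos θ = (z + 1/z)/2, dθ = dz/(iz), and z runs once counterclockwise around |z| = 1:
  J = ∮_{|z|=1} 1/(16 + 10*(z + 1/z)/2) · dz/(iz) = (2/i) ∮_{|z|=1} dz/(10*z^2 + 32*z + 10).
The roots of 10*z^2 + 32*z + 10 are z = (-16 ± sqrt(16^2 - 10^2))/10, with sqrt(156) = 2*sqrt(39); their product is 1, so only z₊ = -8/5 + sqrt(39)/5 lies inside the unit circle (z₋ = -8/5 - sqrt(39)/5 lies outside).
z₊ is a simple zero of q(z) = 10*z^2 + 32*z + 10, so Res(1/q, z₊) = 1/q'(z₊) with q'(z) = 20*z + 32; and q'(z₊) = 10*(z₊ - z₋) = 4*sqrt(39).
Therefore J = (2/i) · 2πi · 1/(4*sqrt(39)) = 2*pi/(2*sqrt(39)) = sqrt(39)*pi/39

Final answer: sqrt(39)*pi/39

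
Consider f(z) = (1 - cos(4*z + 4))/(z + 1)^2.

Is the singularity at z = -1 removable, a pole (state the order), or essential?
Let u = z + 1. The argument of cos is 4*z + 4 = 4u, so
  f = (1 - cos(4u))/u^2 = ((4u)^2/2 - (4u)^4/24 + ...)/u^2 = 8 - (32/3)*u^2 + ...
The Laurent expansion about u = 0 has no negative powers; equivalently lim_{z→-1} f(z) = 8 exists and is finite.
So the singularity is removable.

Final answer: removable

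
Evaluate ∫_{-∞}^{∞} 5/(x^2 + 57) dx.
Let f(z) = 5/(z^2 + 57). The denominator has no real zeros and deg Q - deg P = 2 ≥ 2, so the integral of f over the upper semicircle |z| = R tends to 0 as R → ∞. Closing the contour in the upper half-plane,
  ∫_{-∞}^{∞} f(x) dx = 2πi · Σ Res(f, z_k)  over the poles with Im z_k > 0.

Zeros of the denominator: z^2 + 57 = 0 gives z = ±sqrt(57)*I.
Upper half-plane: z = sqrt(57)*I (simple).

Each pole is a simple zero of Q(z) = z^2 + 57, so Res(f, z₀) = P(z₀)/Q'(z₀) with P(z) = 5, Q'(z) = 2*z:
  Res(f, sqrt(57)*I) = (5)/(2*sqrt(57)*I) = -5*sqrt(57)*I/114

∫_{-∞}^{∞} f(x) dx = 2πi · (-5*sqrt(57)*I/114) = 5*sqrt(57)*pi/57

Final answer: 5*sqrt(57)*pi/57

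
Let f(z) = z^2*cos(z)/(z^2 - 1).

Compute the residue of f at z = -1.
Write f(z) = P(z)/Q(z) with P(z) = z^2*cos(z) and Q(z) = z^2 - 1.
The denominator factors as Q(z) = (z + 1)*(z - 1), so z = -1 is a simple zero of Q and P is analytic there; z = -1 is therefore a simple pole and
  Res(f, z₀) = P(z₀)/Q'(z₀).

Q'(z) = 2*z, so Q'(-1) = -2.
P(-1) = cos(1).

Res(f, -1) = (cos(1))/(-2) = -cos(1)/2

Final answer: -cos(1)/2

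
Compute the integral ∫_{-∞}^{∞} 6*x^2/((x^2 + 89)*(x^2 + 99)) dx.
Let f(z) = 6*z^2/((z^2 + 89)*(z^2 + 99)). The denominator has no real zeros and deg Q - deg P = 2 ≥ 2, so the integral of f over the upper semicircle |z| = R tends to 0 as R → ∞. Closing the contour in the upper half-plane,
  ∫_{-∞}^{∞} f(x) dx = 2πi · Σ Res(f, z_k)  over the poles with Im z_k > 0.

Zeros of the denominator: z^2 + 99 = 0 gives z = ±3*sqrt(11)*I; z^2 + 89 = 0 gives z = ±sqrt(89)*I.
Upper half-plane: z = 3*sqrt(11)*I, z = sqrt(89)*I (simple).

Each pole is a simple zero of Q(z) = z^4 + 188*z^2 + 8811, so Res(f, z₀) = P(z₀)/Q'(z₀) with P(z) = 6*z^2, Q'(z) = 4*z^3 + 376*z:
  Res(f, 3*sqrt(11)*I) = (-594)/(-60*sqrt(11)*I) = -9*sqrt(11)*I/10
  Res(f, sqrt(89)*I) = (-534)/(20*sqrt(89)*I) = 3*sqrt(89)*I/10

Sum of residues: 3*I*(-3*sqrt(11) + sqrt(89))/10
∫_{-∞}^{∞} f(x) dx = 2πi · (3*I*(-3*sqrt(11) + sqrt(89))/10) = 3*pi*(-sqrt(89) + 3*sqrt(11))/5

Final answer: 3*pi*(-sqrt(89) + 3*sqrt(11))/5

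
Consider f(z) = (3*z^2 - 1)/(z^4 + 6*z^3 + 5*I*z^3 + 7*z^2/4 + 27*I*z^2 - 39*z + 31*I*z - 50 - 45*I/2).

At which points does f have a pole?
{-3 - I, -3 + I/2, -1 - 3*I, 1 - 3*I/2}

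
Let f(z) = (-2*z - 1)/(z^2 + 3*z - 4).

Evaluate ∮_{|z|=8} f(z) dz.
-4*I*pi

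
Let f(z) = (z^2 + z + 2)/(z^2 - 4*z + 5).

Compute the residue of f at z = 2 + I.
5/2 - 7*I/2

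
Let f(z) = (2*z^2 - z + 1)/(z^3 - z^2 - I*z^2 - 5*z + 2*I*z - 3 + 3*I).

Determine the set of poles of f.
The singularities of f are the zeros of the denominator. Factoring,
  z^3 - z^2 - I*z^2 - 5*z + 2*I*z - 3 + 3*I = (z + 1)*(z - 3)*(z + 1 - I)
so the candidates are z = -1, z = 3, z = -1 + I.

Check the numerator P(z) = 2*z^2 - z + 1 at each one:
  P(-1) = 4 ≠ 0, so z = -1 is a (simple) pole.
  P(3) = 16 ≠ 0, so z = 3 is a (simple) pole.
  P(-1 + I) = 2 - 5*I ≠ 0, so z = -1 + I is a (simple) pole.

Poles of f: {-1, -1 + I, 3}

Final answer: {-1, -1 + I, 3}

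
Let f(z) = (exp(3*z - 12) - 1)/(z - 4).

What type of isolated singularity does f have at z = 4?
Let u = z - 4. The exponent is 3*z - 12 = 3u, so
  f = (e^(3u) - 1)/u = ((3u) + (3u)^2/2 + (3u)^3/6 + ...)/u = 3 + (9/2)*u + (9/2)*u^2 + ...
The Laurent expansion about u = 0 has no negative powers; equivalently lim_{z→4} f(z) = 3 exists and is finite.
So the singularity is removable.

Final answer: removable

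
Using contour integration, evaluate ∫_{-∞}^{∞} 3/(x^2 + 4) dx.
Let f(z) = 3/(z^2 + 4). The denominator has no real zeros and deg Q - deg P = 2 ≥ 2, so the integral of f over the upper semicircle |z| = R tends to 0 as R → ∞. Closing the contour in the upper half-plane,
  ∫_{-∞}^{∞} f(x) dx = 2πi · Σ Res(f, z_k)  over the poles with Im z_k > 0.

Zeros of the denominator: z^2 + 4 = 0 gives z = ±2*I.
Upper half-plane: z = 2*I (simple).

Each pole is a simple zero of Q(z) = z^2 + 4, so Res(f, z₀) = P(z₀)/Q'(z₀) with P(z) = 3, Q'(z) = 2*z:
  Res(f, 2*I) = (3)/(4*I) = -3*I/4

∫_{-∞}^{∞} f(x) dx = 2πi · (-3*I/4) = 3*pi/2

Final answer: 3*pi/2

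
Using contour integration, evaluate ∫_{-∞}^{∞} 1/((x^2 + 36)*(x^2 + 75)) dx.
pi*(5 - 2*sqrt(3))/1170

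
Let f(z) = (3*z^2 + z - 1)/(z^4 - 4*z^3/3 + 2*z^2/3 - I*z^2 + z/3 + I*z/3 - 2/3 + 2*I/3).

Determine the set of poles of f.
The singularities of f are the zeros of the denominator. Factoring,
  z^4 - 4*z^3/3 + 2*z^2/3 - I*z^2 + z/3 + I*z/3 - 2/3 + 2*I/3 = (z + I)*(z - 1)*(z + 2/3)*(z - 1 - I)
so the candidates are z = -I, z = 1, z = -2/3, z = 1 + I.

Check the numerator P(z) = 3*z^2 + z - 1 at each one:
  P(-I) = -4 - I ≠ 0, so z = -I is a (simple) pole.
  P(1) = 3 ≠ 0, so z = 1 is a (simple) pole.
  P(-2/3) = -1/3 ≠ 0, so z = -2/3 is a (simple) pole.
  P(1 + I) = 7*I ≠ 0, so z = 1 + I is a (simple) pole.

Poles of f: {-2/3, -I, 1, 1 + I}

Final answer: {-2/3, -I, 1, 1 + I}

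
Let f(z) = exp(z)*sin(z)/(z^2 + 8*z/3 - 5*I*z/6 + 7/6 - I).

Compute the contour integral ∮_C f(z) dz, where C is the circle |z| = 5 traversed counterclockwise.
By the residue theorem, ∮_C f(z) dz = 2πi · (sum of the residues of f at the poles inside |z| = 5).

The denominator factors as (z + 2/3 - I/3)*(z + 2 - I/2), so the singularities of f are simple poles at z = -2/3 + I/3, z = -2 + I/2.
  |-2/3 + I/3|² = 5/9 < 25 = 5², so this pole is inside the contour.
  |-2 + I/2|² = 17/4 < 25 = 5², so this pole is inside the contour.

With P(z) = exp(z)*sin(z) and Q(z) = z^2 + 8*z/3 - 5*I*z/6 + 7/6 - I, each pole is simple, so Res(f, z₀) = P(z₀)/Q'(z₀) with Q'(z) = 2*z + 8/3 - 5*I/6.
  Res(f, -2/3 + I/3) = P(-2/3 + I/3)/Q'(-2/3 + I/3) = (-exp(-2/3 + I/3)*sin(2/3 - I/3))/(4/3 - I/6) = (-48/65 - 6*I/65)*exp(-2/3 + I/3)*sin(2/3 - I/3)
  Res(f, -2 + I/2) = P(-2 + I/2)/Q'(-2 + I/2) = (-exp(-2 + I/2)*sin(2 - I/2))/(-4/3 + I/6) = (48/65 + 6*I/65)*exp(-2 + I/2)*sin(2 - I/2)

Sum of residues inside C: (-48/65 - 6*I/65)*exp(-2/3 + I/3)*sin(2/3 - I/3) + (48/65 + 6*I/65)*exp(-2 + I/2)*sin(2 - I/2)
∮_C f(z) dz = 2πi · ((-48/65 - 6*I/65)*exp(-2/3 + I/3)*sin(2/3 - I/3) + (48/65 + 6*I/65)*exp(-2 + I/2)*sin(2 - I/2)) = pi*(12/65 - 96*I/65)*exp(-2/3 + I/3)*sin(2/3 - I/3) + pi*(-12/65 + 96*I/65)*exp(-2 + I/2)*sin(2 - I/2)

Final answer: pi*(12/65 - 96*I/65)*exp(-2/3 + I/3)*sin(2/3 - I/3) + pi*(-12/65 + 96*I/65)*exp(-2 + I/2)*sin(2 - I/2)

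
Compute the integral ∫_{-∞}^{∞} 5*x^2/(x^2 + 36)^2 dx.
5*pi/12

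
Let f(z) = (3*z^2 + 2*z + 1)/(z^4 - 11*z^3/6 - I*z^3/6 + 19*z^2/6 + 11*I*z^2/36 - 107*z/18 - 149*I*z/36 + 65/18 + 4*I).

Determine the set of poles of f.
The singularities of f are the zeros of the denominator. Factoring,
  z^4 - 11*z^3/6 - I*z^3/6 + 19*z^2/6 + 11*I*z^2/36 - 107*z/18 - 149*I*z/36 + 65/18 + 4*I = (z + 2/3 - 3*I/2)*(z - 1)*(z + 2*I)*(z - 3/2 - 2*I/3)
so the candidates are z = -2/3 + 3*I/2, z = 1, z = -2*I, z = 3/2 + 2*I/3.

Check the numerator P(z) = 3*z^2 + 2*z + 1 at each one:
  P(-2/3 + 3*I/2) = -23/4 - 3*I ≠ 0, so z = -2/3 + 3*I/2 is a (simple) pole.
  P(1) = 6 ≠ 0, so z = 1 is a (simple) pole.
  P(-2*I) = -11 - 4*I ≠ 0, so z = -2*I is a (simple) pole.
  P(3/2 + 2*I/3) = 113/12 + 22*I/3 ≠ 0, so z = 3/2 + 2*I/3 is a (simple) pole.

Poles of f: {-2/3 + 3*I/2, -2*I, 1, 3/2 + 2*I/3}

Final answer: {-2/3 + 3*I/2, -2*I, 1, 3/2 + 2*I/3}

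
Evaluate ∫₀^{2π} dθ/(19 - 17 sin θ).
sqrt(2)*pi/6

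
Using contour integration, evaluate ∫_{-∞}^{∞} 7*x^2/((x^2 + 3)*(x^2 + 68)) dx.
Let f(z) = 7*z^2/((z^2 + 3)*(z^2 + 68)). The denominator has no real zeros and deg Q - deg P = 2 ≥ 2, so the integral of f over the upper semicircle |z| = R tends to 0 as R → ∞. Closing the contour in the upper half-plane,
  ∫_{-∞}^{∞} f(x) dx = 2πi · Σ Res(f, z_k)  over the poles with Im z_k > 0.

Zeros of the denominator: z^2 + 68 = 0 gives z = ±2*sqrt(17)*I; z^2 + 3 = 0 gives z = ±sqrt(3)*I.
Upper half-plane: z = 2*sqrt(17)*I, z = sqrt(3)*I (simple).

Each pole is a simple zero of Q(z) = z^4 + 71*z^2 + 204, so Res(f, z₀) = P(z₀)/Q'(z₀) with P(z) = 7*z^2, Q'(z) = 4*z^3 + 142*z:
  Res(f, 2*sqrt(17)*I) = (-476)/(-260*sqrt(17)*I) = -7*sqrt(17)*I/65
  Res(f, sqrt(3)*I) = (-21)/(130*sqrt(3)*I) = 7*sqrt(3)*I/130

Sum of residues: 7*I*(-2*sqrt(17) + sqrt(3))/130
∫_{-∞}^{∞} f(x) dx = 2πi · (7*I*(-2*sqrt(17) + sqrt(3))/130) = 7*pi*(-sqrt(3) + 2*sqrt(17))/65

Final answer: 7*pi*(-sqrt(3) + 2*sqrt(17))/65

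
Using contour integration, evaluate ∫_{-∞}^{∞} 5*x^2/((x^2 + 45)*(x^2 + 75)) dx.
pi*(-3*sqrt(5) + 5*sqrt(3))/6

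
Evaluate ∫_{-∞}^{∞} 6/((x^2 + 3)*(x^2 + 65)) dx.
Let f(z) = 6/((z^2 + 3)*(z^2 + 65)). The denominator has no real zeros and deg Q - deg P = 4 ≥ 2, so the integral of f over the upper semicircle |z| = R tends to 0 as R → ∞. Closing the contour in the upper half-plane,
  ∫_{-∞}^{∞} f(x) dx = 2πi · Σ Res(f, z_k)  over the poles with Im z_k > 0.

Zeros of the denominator: z^2 + 65 = 0 gives z = ±sqrt(65)*I; z^2 + 3 = 0 gives z = ±sqrt(3)*I.
Upper half-plane: z = sqrt(3)*I, z = sqrt(65)*I (simple).

Each pole is a simple zero of Q(z) = z^4 + 68*z^2 + 195, so Res(f, z₀) = P(z₀)/Q'(z₀) with P(z) = 6, Q'(z) = 4*z^3 + 136*z:
  Res(f, sqrt(3)*I) = (6)/(124*sqrt(3)*I) = -sqrt(3)*I/62
  Res(f, sqrt(65)*I) = (6)/(-124*sqrt(65)*I) = 3*sqrt(65)*I/4030

Sum of residues: I*(-65*sqrt(3) + 3*sqrt(65))/4030
∫_{-∞}^{∞} f(x) dx = 2πi · (I*(-65*sqrt(3) + 3*sqrt(65))/4030) = pi*(-3*sqrt(65) + 65*sqrt(3))/2015

Final answer: pi*(-3*sqrt(65) + 65*sqrt(3))/2015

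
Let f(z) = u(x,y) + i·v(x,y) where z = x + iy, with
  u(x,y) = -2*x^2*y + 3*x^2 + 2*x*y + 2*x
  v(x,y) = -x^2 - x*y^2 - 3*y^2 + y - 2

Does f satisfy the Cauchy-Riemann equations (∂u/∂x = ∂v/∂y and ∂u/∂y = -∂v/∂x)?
∂u/∂x = -4*x*y + 6*x + 2*y + 2
∂v/∂y = -2*x*y - 6*y + 1
∂u/∂y = -2*x^2 + 2*x
∂v/∂x = -2*x - y^2
∂u/∂x ≠ ∂v/∂y and ∂u/∂y ≠ -∂v/∂x; the Cauchy-Riemann equations are not satisfied, so f is not analytic.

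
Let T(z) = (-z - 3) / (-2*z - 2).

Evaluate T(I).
1 - I/2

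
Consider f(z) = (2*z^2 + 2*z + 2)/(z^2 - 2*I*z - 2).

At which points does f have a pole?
{-1 + I, 1 + I}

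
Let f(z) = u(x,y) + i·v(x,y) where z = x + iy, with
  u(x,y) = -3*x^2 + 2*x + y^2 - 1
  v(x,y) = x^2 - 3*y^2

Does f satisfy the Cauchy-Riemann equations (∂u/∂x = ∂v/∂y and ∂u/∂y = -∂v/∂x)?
∂u/∂x = 2 - 6*x
∂v/∂y = -6*y
∂u/∂y = 2*y
∂v/∂x = 2*x
∂u/∂x ≠ ∂v/∂y and ∂u/∂y ≠ -∂v/∂x; the Cauchy-Riemann equations are not satisfied, so f is not analytic.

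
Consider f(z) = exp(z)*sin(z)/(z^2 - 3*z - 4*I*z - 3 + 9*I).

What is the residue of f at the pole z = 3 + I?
Write f(z) = P(z)/Q(z) with P(z) = exp(z)*sin(z) and Q(z) = z^2 - 3*z - 4*I*z - 3 + 9*I.
The denominator factors as Q(z) = (z - 3*I)*(z - 3 - I), so z = 3 + I is a simple zero of Q and P is analytic there; z = 3 + I is therefore a simple pole and
  Res(f, z₀) = P(z₀)/Q'(z₀).

Q'(z) = 2*z - 3 - 4*I, so Q'(3 + I) = 3 - 2*I.
P(3 + I) = exp(3 + I)*sin(3 + I).

Res(f, 3 + I) = (exp(3 + I)*sin(3 + I))/(3 - 2*I) = (3/13 + 2*I/13)*exp(3 + I)*sin(3 + I)

Final answer: (3/13 + 2*I/13)*exp(3 + I)*sin(3 + I)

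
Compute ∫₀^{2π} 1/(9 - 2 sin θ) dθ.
Call the integral J. The integrand is 2π-periodic and we integrate over a full period, so shifting θ does not change the value (θ → θ + π/2 turns sin θ into cos θ; θ → θ + π flips the sign of the trig term). Hence
  J = ∫₀^{2π} dθ/(9 + 2 cos θ).
Put z = e^{iθ}: then cos θ = (z + 1/z)/2, dθ = dz/(iz), and z runs once counterclockwise around |z| = 1:
  J = ∮_{|z|=1} 1/(9 + 2*(z + 1/z)/2) · dz/(iz) = (2/i) ∮_{|z|=1} dz/(2*z^2 + 18*z + 2).
The roots of 2*z^2 + 18*z + 2 are z = (-9 ± sqrt(9^2 - 2^2))/2, with sqrt(77) = sqrt(77); their product is 1, so only z₊ = -9/2 + sqrt(77)/2 lies inside the unit circle (z₋ = -9/2 - sqrt(77)/2 lies outside).
z₊ is a simple zero of q(z) = 2*z^2 + 18*z + 2, so Res(1/q, z₊) = 1/q'(z₊) with q'(z) = 4*z + 18; and q'(z₊) = 2*(z₊ - z₋) = 2*sqrt(77).
Therefore J = (2/i) · 2πi · 1/(2*sqrt(77)) = 2*pi/(sqrt(77)) = 2*sqrt(77)*pi/77

Final answer: 2*sqrt(77)*pi/77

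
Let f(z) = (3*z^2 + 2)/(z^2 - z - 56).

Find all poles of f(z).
{-7, 8}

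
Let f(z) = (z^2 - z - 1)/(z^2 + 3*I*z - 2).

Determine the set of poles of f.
The singularities of f are the zeros of the denominator. Factoring,
  z^2 + 3*I*z - 2 = (z + 2*I)*(z + I)
so the candidates are z = -2*I, z = -I.

Check the numerator P(z) = z^2 - z - 1 at each one:
  P(-2*I) = -5 + 2*I ≠ 0, so z = -2*I is a (simple) pole.
  P(-I) = -2 + I ≠ 0, so z = -I is a (simple) pole.

Poles of f: {-2*I, -I}

Final answer: {-2*I, -I}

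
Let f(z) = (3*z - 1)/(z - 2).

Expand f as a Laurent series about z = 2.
Put w = z - (2), i.e. z = w + 2. The denominator is w, so it suffices to rewrite the numerator in powers of w.

P(z) = 3*z - 1
P(w + 2) = 5 + 3*w

Dividing each term by w:
  f = 5/w + 3

Substituting back w = z - 2:
  f(z) = 5/(z - 2) + 3

The series is finite because the numerator is a polynomial; the negative powers form the principal part, and the coefficient of 1/(z - 2) gives Res(f, 2) = 5.

Final answer: 5/(z - 2) + 3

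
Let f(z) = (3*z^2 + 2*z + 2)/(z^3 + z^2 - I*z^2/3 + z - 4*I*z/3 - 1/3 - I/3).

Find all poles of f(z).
The singularities of f are the zeros of the denominator. Factoring,
  z^3 + z^2 - I*z^2/3 + z - 4*I*z/3 - 1/3 - I/3 = (z + 1 + I)*(z - I)*(z - I/3)
so the candidates are z = -1 - I, z = I, z = I/3.

Check the numerator P(z) = 3*z^2 + 2*z + 2 at each one:
  P(-1 - I) = 4*I ≠ 0, so z = -1 - I is a (simple) pole.
  P(I) = -1 + 2*I ≠ 0, so z = I is a (simple) pole.
  P(I/3) = 5/3 + 2*I/3 ≠ 0, so z = I/3 is a (simple) pole.

Poles of f: {-1 - I, I/3, I}

Final answer: {-1 - I, I/3, I}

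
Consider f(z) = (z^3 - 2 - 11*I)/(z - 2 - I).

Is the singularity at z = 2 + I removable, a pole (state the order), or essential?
The numerator vanishes at z = 2 + I ((2 + I)^3 = 2 + 11*I), so it is divisible by z - 2 - I:
  z^3 - 2 - 11*I = (z - 2 - I)*(z^2 + 2*z + I*z + 3 + 4*I)
Hence for z ≠ 2 + I, f(z) = z^2 + 2*z + I*z + 3 + 4*I, a polynomial, and lim_{z→2 + I} f(z) = 9 + 12*I is finite.
So the singularity is removable.

Final answer: removable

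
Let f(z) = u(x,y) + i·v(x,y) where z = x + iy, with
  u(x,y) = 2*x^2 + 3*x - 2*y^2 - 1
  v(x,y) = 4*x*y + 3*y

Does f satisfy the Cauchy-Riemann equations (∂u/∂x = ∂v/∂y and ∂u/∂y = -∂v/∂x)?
∂u/∂x = 4*x + 3
∂v/∂y = 4*x + 3
∂u/∂y = -4*y
∂v/∂x = 4*y
∂u/∂x = ∂v/∂y and ∂u/∂y = -∂v/∂x hold identically; f is analytic.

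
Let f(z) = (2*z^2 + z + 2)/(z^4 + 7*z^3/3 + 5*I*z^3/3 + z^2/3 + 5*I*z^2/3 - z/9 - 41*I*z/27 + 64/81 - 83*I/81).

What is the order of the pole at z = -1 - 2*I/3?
Factor the denominator:
  z^4 + 7*z^3/3 + 5*I*z^3/3 + z^2/3 + 5*I*z^2/3 - z/9 - 41*I*z/27 + 64/81 - 83*I/81 = (z + 1 + 2*I/3)^3*(z - 2/3 - I/3)

The numerator P(z) = 2*z^2 + z + 2 has P(-1 - 2*I/3) = 19/9 + 2*I ≠ 0, so no factor of (z + 1 + 2*I/3) cancels.
Near z = -1 - 2*I/3 we can therefore write f(z) = g(z)/(z + 1 + 2*I/3)^3 with g analytic at -1 - 2*I/3 and g(-1 - 2*I/3) ≠ 0 (g is the numerator divided by the remaining denominator factors).

Hence z = -1 - 2*I/3 is a pole of order 3.

Final answer: 3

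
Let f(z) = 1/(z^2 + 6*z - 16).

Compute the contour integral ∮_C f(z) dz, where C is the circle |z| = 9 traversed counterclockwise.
By the residue theorem, ∮_C f(z) dz = 2πi · (sum of the residues of f at the poles inside |z| = 9).

The denominator factors as (z + 8)*(z - 2), so the singularities of f are simple poles at z = -8, z = 2.
  |-8|² = 64 < 81 = 9², so this pole is inside the contour.
  |2|² = 4 < 81 = 9², so this pole is inside the contour.

With P(z) = 1 and Q(z) = z^2 + 6*z - 16, each pole is simple, so Res(f, z₀) = P(z₀)/Q'(z₀) with Q'(z) = 2*z + 6.
  Res(f, -8) = P(-8)/Q'(-8) = (1)/(-10) = -1/10
  Res(f, 2) = P(2)/Q'(2) = (1)/(10) = 1/10

Sum of residues inside C: 0
∮_C f(z) dz = 2πi · (0) = 0

Final answer: 0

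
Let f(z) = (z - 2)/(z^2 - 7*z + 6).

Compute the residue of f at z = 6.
4/5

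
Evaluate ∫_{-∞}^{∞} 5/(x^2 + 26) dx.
Let f(z) = 5/(z^2 + 26). The denominator has no real zeros and deg Q - deg P = 2 ≥ 2, so the integral of f over the upper semicircle |z| = R tends to 0 as R → ∞. Closing the contour in the upper half-plane,
  ∫_{-∞}^{∞} f(x) dx = 2πi · Σ Res(f, z_k)  over the poles with Im z_k > 0.

Zeros of the denominator: z^2 + 26 = 0 gives z = ±sqrt(26)*I.
Upper half-plane: z = sqrt(26)*I (simple).

Each pole is a simple zero of Q(z) = z^2 + 26, so Res(f, z₀) = P(z₀)/Q'(z₀) with P(z) = 5, Q'(z) = 2*z:
  Res(f, sqrt(26)*I) = (5)/(2*sqrt(26)*I) = -5*sqrt(26)*I/52

∫_{-∞}^{∞} f(x) dx = 2πi · (-5*sqrt(26)*I/52) = 5*sqrt(26)*pi/26

Final answer: 5*sqrt(26)*pi/26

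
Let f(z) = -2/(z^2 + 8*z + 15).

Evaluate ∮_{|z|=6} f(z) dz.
By the residue theorem, ∮_C f(z) dz = 2πi · (sum of the residues of f at the poles inside |z| = 6).

The denominator factors as (z + 3)*(z + 5), so the singularities of f are simple poles at z = -3, z = -5.
  |-3|² = 9 < 36 = 6², so this pole is inside the contour.
  |-5|² = 25 < 36 = 6², so this pole is inside the contour.

With P(z) = -2 and Q(z) = z^2 + 8*z + 15, each pole is simple, so Res(f, z₀) = P(z₀)/Q'(z₀) with Q'(z) = 2*z + 8.
  Res(f, -3) = P(-3)/Q'(-3) = (-2)/(2) = -1
  Res(f, -5) = P(-5)/Q'(-5) = (-2)/(-2) = 1

Sum of residues inside C: 0
∮_C f(z) dz = 2πi · (0) = 0

Final answer: 0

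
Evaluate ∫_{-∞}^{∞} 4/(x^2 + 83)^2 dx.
Let f(z) = 4/(z^2 + 83)^2. The denominator has no real zeros and deg Q - deg P = 4 ≥ 2, so the integral of f over the upper semicircle |z| = R tends to 0 as R → ∞. Closing the contour in the upper half-plane,
  ∫_{-∞}^{∞} f(x) dx = 2πi · Σ Res(f, z_k)  over the poles with Im z_k > 0.

Zeros of the denominator: z^2 + 83 = 0 gives z = ±sqrt(83)*I.
Upper half-plane: z = sqrt(83)*I (a pole of order 2).

Write f(z) = g(z)/(z - sqrt(83)*I)^2 with g(z) = 4/(z + sqrt(83)*I)^2. For a double pole, Res(f, z₀) = g'(z₀):
  g'(z) = -8/(z + sqrt(83)*I)^3
  Res(f, sqrt(83)*I) = g'(sqrt(83)*I) = -sqrt(83)*I/6889

∫_{-∞}^{∞} f(x) dx = 2πi · (-sqrt(83)*I/6889) = 2*sqrt(83)*pi/6889

Final answer: 2*sqrt(83)*pi/6889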